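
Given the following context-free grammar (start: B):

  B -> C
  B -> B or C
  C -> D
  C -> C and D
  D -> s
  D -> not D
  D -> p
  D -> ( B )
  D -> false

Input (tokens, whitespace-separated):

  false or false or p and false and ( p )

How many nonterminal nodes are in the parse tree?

16

[B [B [B [C [D false]]] or [C [D false]]] or [C [C [C [D p]] and [D false]] and [D ( [B [C [D p]]] )]]]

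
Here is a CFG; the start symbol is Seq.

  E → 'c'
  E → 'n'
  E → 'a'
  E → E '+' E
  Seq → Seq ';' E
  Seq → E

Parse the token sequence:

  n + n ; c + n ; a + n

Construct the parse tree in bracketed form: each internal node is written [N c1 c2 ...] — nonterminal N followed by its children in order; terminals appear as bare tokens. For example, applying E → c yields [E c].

[Seq [Seq [Seq [E [E n] + [E n]]] ; [E [E c] + [E n]]] ; [E [E a] + [E n]]]

Seq
Seq ; E
Seq ; E ; E
E ; E ; E
E + E ; E ; E
n + E ; E ; E
n + n ; E ; E
n + n ; E + E ; E
n + n ; c + E ; E
n + n ; c + n ; E
n + n ; c + n ; E + E
n + n ; c + n ; a + E
n + n ; c + n ; a + n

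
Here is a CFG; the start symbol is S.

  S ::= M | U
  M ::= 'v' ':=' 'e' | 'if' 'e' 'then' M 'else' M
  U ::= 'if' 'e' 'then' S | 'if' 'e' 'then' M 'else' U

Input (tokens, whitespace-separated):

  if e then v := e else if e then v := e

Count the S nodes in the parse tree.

2

[S [U if e then [M v := e] else [U if e then [S [M v := e]]]]]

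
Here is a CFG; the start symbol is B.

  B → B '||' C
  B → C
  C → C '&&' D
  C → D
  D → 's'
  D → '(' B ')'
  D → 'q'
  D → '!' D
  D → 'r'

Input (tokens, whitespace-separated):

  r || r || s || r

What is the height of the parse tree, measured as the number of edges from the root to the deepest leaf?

[B [B [B [B [C [D r]]] || [C [D r]]] || [C [D s]]] || [C [D r]]]

6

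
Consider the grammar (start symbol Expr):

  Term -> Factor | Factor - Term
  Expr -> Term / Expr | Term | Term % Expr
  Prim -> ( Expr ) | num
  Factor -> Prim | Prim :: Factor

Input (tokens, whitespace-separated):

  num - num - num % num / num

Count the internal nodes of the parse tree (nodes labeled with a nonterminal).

18

[Expr [Term [Factor [Prim num]] - [Term [Factor [Prim num]] - [Term [Factor [Prim num]]]]] % [Expr [Term [Factor [Prim num]]] / [Expr [Term [Factor [Prim num]]]]]]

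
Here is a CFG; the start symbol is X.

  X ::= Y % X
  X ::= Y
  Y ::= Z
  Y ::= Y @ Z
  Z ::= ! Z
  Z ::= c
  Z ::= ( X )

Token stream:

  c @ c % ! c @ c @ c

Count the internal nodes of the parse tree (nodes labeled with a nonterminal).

13

[X [Y [Y [Z c]] @ [Z c]] % [X [Y [Y [Y [Z ! [Z c]]] @ [Z c]] @ [Z c]]]]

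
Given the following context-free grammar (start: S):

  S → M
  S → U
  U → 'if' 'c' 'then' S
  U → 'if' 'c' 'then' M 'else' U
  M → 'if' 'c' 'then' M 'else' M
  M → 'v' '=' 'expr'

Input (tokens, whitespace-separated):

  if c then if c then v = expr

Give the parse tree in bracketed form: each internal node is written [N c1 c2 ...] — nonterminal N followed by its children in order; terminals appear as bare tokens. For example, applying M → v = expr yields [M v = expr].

[S [U if c then [S [U if c then [S [M v = expr]]]]]]

S
U
if c then S
if c then U
if c then if c then S
if c then if c then M
if c then if c then v = expr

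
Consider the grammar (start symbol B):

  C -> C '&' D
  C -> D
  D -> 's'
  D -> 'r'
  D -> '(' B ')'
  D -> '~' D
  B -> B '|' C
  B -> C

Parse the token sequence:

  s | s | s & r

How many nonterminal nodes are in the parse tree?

[B [B [B [C [D s]]] | [C [D s]]] | [C [C [D s]] & [D r]]]

11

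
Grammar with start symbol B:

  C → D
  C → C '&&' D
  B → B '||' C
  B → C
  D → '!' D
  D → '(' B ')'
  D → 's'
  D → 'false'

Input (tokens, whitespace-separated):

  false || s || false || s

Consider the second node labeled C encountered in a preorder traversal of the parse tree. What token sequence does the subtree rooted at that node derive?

s

[B [B [B [B [C [D false]]] || [C [D s]]] || [C [D false]]] || [C [D s]]]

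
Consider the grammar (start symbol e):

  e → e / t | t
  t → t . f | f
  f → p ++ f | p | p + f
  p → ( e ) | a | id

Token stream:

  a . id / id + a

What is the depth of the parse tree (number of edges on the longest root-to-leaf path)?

6

[e [e [t [t [f [p a]]] . [f [p id]]]] / [t [f [p id] + [f [p a]]]]]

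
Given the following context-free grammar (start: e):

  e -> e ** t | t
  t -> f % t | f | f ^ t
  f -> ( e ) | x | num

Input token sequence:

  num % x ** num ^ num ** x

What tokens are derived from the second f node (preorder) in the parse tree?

[e [e [e [t [f num] % [t [f x]]]] ** [t [f num] ^ [t [f num]]]] ** [t [f x]]]

x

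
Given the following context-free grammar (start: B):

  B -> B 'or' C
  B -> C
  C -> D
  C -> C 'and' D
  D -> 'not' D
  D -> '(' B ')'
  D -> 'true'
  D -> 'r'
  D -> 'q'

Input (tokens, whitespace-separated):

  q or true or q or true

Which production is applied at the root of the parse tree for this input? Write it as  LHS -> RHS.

B -> B 'or' C

[B [B [B [B [C [D q]]] or [C [D true]]] or [C [D q]]] or [C [D true]]]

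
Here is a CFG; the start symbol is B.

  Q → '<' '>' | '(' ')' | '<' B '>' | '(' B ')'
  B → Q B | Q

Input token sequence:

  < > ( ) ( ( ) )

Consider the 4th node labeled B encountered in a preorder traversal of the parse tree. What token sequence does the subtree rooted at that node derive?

( )

[B [Q < >] [B [Q ( )] [B [Q ( [B [Q ( )]] )]]]]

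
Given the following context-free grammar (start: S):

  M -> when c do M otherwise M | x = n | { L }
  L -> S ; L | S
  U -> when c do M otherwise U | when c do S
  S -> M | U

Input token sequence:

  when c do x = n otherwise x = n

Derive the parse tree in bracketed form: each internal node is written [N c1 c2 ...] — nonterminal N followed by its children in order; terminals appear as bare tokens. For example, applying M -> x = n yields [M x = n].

S
M
when c do M otherwise M
when c do x = n otherwise M
when c do x = n otherwise x = n

[S [M when c do [M x = n] otherwise [M x = n]]]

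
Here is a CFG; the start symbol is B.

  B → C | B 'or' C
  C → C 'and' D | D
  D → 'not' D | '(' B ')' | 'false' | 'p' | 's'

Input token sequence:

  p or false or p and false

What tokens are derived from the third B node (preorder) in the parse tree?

p

[B [B [B [C [D p]]] or [C [D false]]] or [C [C [D p]] and [D false]]]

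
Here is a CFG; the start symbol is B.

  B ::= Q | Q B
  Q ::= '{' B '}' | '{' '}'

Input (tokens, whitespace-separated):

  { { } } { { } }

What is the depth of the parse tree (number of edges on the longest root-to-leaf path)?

[B [Q { [B [Q { }]] }] [B [Q { [B [Q { }]] }]]]

5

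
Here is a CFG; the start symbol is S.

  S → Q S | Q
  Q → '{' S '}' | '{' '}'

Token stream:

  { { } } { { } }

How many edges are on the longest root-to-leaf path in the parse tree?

5

[S [Q { [S [Q { }]] }] [S [Q { [S [Q { }]] }]]]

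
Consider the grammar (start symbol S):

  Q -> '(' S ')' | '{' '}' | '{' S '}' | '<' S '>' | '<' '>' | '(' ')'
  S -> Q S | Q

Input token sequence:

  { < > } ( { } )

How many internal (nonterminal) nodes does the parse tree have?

[S [Q { [S [Q < >]] }] [S [Q ( [S [Q { }]] )]]]

8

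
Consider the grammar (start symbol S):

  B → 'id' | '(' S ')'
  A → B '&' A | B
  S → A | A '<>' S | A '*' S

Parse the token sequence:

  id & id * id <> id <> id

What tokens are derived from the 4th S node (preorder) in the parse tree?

id

[S [A [B id] & [A [B id]]] * [S [A [B id]] <> [S [A [B id]] <> [S [A [B id]]]]]]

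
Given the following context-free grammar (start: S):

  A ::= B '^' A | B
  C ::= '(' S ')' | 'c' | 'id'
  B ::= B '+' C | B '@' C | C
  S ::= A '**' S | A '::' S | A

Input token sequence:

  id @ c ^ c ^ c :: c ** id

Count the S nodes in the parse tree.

[S [A [B [B [C id]] @ [C c]] ^ [A [B [C c]] ^ [A [B [C c]]]]] :: [S [A [B [C c]]] ** [S [A [B [C id]]]]]]

3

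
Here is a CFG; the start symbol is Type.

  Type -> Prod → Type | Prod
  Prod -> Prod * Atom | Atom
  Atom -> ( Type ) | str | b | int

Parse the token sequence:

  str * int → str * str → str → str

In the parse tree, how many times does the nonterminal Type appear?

4

[Type [Prod [Prod [Atom str]] * [Atom int]] → [Type [Prod [Prod [Atom str]] * [Atom str]] → [Type [Prod [Atom str]] → [Type [Prod [Atom str]]]]]]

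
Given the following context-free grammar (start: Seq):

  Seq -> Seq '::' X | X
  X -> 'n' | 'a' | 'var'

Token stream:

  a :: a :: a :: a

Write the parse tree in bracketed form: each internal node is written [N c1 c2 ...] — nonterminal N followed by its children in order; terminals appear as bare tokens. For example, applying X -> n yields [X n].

[Seq [Seq [Seq [Seq [X a]] :: [X a]] :: [X a]] :: [X a]]

Seq
Seq :: X
Seq :: X :: X
Seq :: X :: X :: X
X :: X :: X :: X
a :: X :: X :: X
a :: a :: X :: X
a :: a :: a :: X
a :: a :: a :: a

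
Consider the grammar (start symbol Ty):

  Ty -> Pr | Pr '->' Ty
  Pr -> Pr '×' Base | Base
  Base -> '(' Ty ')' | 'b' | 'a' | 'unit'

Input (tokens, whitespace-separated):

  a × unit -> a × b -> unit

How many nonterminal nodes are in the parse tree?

[Ty [Pr [Pr [Base a]] × [Base unit]] -> [Ty [Pr [Pr [Base a]] × [Base b]] -> [Ty [Pr [Base unit]]]]]

13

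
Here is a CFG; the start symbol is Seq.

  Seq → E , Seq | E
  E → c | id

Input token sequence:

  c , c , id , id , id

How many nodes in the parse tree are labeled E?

[Seq [E c] , [Seq [E c] , [Seq [E id] , [Seq [E id] , [Seq [E id]]]]]]

5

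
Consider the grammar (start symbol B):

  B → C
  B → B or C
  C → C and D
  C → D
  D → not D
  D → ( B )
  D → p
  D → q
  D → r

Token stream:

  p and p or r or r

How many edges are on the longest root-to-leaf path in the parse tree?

6

[B [B [B [C [C [D p]] and [D p]]] or [C [D r]]] or [C [D r]]]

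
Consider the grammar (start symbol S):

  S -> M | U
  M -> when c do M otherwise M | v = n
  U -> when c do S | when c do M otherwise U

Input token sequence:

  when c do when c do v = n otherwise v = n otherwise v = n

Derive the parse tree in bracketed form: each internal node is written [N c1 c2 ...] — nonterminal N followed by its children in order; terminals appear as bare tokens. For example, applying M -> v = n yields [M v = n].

S
M
when c do M otherwise M
when c do when c do M otherwise M otherwise M
when c do when c do v = n otherwise M otherwise M
when c do when c do v = n otherwise v = n otherwise M
when c do when c do v = n otherwise v = n otherwise v = n

[S [M when c do [M when c do [M v = n] otherwise [M v = n]] otherwise [M v = n]]]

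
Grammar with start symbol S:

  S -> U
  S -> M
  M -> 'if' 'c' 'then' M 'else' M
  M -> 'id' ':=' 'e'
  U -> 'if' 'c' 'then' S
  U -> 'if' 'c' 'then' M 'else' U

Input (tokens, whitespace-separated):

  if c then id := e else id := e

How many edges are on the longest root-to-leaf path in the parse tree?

[S [M if c then [M id := e] else [M id := e]]]

3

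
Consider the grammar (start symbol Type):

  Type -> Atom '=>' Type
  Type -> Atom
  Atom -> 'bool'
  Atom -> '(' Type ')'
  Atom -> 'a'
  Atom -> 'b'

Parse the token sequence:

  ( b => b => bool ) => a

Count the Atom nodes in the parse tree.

[Type [Atom ( [Type [Atom b] => [Type [Atom b] => [Type [Atom bool]]]] )] => [Type [Atom a]]]

5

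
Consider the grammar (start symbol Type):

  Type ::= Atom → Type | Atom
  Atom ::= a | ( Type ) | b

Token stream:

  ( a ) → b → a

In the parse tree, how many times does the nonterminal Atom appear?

[Type [Atom ( [Type [Atom a]] )] → [Type [Atom b] → [Type [Atom a]]]]

4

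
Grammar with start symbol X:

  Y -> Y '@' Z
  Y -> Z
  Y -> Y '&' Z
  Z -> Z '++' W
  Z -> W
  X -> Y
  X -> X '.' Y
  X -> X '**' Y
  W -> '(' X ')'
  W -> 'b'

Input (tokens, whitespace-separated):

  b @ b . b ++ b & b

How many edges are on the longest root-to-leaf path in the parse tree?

6

[X [X [Y [Y [Z [W b]]] @ [Z [W b]]]] . [Y [Y [Z [Z [W b]] ++ [W b]]] & [Z [W b]]]]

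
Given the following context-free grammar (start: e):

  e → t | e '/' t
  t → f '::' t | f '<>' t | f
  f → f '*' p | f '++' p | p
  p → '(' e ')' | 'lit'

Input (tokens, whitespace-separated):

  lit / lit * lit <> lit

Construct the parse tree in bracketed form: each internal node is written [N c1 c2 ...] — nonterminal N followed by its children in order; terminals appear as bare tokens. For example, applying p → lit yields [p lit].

[e [e [t [f [p lit]]]] / [t [f [f [p lit]] * [p lit]] <> [t [f [p lit]]]]]

e
e / t
t / t
f / t
p / t
lit / t
lit / f <> t
lit / f * p <> t
lit / p * p <> t
lit / lit * p <> t
lit / lit * lit <> t
lit / lit * lit <> f
lit / lit * lit <> p
lit / lit * lit <> lit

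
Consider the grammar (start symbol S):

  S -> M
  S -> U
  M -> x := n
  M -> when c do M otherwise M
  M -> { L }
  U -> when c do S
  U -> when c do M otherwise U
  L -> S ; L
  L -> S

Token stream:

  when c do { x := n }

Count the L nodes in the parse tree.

1

[S [U when c do [S [M { [L [S [M x := n]]] }]]]]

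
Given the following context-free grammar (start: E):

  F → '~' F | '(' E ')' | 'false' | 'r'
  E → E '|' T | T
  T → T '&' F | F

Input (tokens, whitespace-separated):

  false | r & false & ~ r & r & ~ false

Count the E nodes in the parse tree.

[E [E [T [F false]]] | [T [T [T [T [T [F r]] & [F false]] & [F ~ [F r]]] & [F r]] & [F ~ [F false]]]]

2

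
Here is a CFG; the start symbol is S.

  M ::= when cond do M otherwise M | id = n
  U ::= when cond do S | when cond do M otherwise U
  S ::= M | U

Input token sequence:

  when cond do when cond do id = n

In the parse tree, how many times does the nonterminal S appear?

3

[S [U when cond do [S [U when cond do [S [M id = n]]]]]]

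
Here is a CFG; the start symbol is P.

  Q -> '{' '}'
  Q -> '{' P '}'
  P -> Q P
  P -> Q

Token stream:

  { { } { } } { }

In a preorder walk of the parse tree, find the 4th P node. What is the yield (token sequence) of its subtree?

{ }

[P [Q { [P [Q { }] [P [Q { }]]] }] [P [Q { }]]]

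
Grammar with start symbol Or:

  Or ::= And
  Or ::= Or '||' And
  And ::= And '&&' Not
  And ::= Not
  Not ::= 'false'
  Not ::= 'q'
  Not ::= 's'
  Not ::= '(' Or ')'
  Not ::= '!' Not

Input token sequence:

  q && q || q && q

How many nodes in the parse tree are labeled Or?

[Or [Or [And [And [Not q]] && [Not q]]] || [And [And [Not q]] && [Not q]]]

2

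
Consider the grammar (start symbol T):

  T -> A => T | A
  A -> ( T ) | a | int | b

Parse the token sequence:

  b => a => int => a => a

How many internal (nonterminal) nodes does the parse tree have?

10

[T [A b] => [T [A a] => [T [A int] => [T [A a] => [T [A a]]]]]]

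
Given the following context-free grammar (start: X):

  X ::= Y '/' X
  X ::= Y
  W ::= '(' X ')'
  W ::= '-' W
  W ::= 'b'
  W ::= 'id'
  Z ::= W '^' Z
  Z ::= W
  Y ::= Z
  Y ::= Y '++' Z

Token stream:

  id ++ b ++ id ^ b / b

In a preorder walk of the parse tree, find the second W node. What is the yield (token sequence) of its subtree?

b

[X [Y [Y [Y [Z [W id]]] ++ [Z [W b]]] ++ [Z [W id] ^ [Z [W b]]]] / [X [Y [Z [W b]]]]]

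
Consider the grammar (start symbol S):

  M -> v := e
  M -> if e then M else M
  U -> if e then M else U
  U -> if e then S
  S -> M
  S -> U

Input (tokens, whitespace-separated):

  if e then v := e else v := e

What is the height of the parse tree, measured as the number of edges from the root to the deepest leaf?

3

[S [M if e then [M v := e] else [M v := e]]]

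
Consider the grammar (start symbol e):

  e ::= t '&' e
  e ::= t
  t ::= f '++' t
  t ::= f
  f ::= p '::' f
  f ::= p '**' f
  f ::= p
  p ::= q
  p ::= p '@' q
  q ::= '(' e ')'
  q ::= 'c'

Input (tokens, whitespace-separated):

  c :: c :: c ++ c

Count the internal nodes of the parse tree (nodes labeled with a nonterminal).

15

[e [t [f [p [q c]] :: [f [p [q c]] :: [f [p [q c]]]]] ++ [t [f [p [q c]]]]]]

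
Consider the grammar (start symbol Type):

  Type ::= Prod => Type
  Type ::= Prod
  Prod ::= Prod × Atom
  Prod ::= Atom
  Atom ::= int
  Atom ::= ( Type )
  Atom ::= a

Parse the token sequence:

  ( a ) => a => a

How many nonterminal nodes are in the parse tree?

12

[Type [Prod [Atom ( [Type [Prod [Atom a]]] )]] => [Type [Prod [Atom a]] => [Type [Prod [Atom a]]]]]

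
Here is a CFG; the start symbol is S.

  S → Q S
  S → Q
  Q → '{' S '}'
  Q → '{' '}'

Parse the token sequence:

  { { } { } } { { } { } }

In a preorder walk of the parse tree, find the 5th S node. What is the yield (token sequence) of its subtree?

[S [Q { [S [Q { }] [S [Q { }]]] }] [S [Q { [S [Q { }] [S [Q { }]]] }]]]

{ } { }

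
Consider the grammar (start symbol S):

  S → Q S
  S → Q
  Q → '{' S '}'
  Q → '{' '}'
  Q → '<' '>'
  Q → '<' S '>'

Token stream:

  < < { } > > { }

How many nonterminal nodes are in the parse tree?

[S [Q < [S [Q < [S [Q { }]] >]] >] [S [Q { }]]]

8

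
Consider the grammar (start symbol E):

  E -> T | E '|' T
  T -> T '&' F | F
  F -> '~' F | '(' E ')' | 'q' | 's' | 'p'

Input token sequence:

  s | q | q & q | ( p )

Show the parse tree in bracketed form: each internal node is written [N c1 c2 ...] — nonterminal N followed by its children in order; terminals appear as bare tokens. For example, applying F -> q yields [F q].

[E [E [E [E [T [F s]]] | [T [F q]]] | [T [T [F q]] & [F q]]] | [T [F ( [E [T [F p]]] )]]]

E
E | T
E | T | T
E | T | T | T
T | T | T | T
F | T | T | T
s | T | T | T
s | F | T | T
s | q | T | T
s | q | T & F | T
s | q | F & F | T
s | q | q & F | T
s | q | q & q | T
s | q | q & q | F
s | q | q & q | ( E )
s | q | q & q | ( T )
s | q | q & q | ( F )
s | q | q & q | ( p )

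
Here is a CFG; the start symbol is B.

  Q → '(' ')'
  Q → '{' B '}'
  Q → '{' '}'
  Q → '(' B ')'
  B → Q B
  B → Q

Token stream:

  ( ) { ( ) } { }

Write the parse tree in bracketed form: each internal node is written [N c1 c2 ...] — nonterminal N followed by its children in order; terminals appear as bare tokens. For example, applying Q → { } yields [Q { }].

[B [Q ( )] [B [Q { [B [Q ( )]] }] [B [Q { }]]]]

B
Q B
( ) B
( ) Q B
( ) { B } B
( ) { Q } B
( ) { ( ) } B
( ) { ( ) } Q
( ) { ( ) } { }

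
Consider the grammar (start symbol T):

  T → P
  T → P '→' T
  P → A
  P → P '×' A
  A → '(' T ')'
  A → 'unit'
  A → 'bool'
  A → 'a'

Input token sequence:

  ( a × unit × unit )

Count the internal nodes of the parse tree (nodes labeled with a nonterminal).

[T [P [A ( [T [P [P [P [A a]] × [A unit]] × [A unit]]] )]]]

10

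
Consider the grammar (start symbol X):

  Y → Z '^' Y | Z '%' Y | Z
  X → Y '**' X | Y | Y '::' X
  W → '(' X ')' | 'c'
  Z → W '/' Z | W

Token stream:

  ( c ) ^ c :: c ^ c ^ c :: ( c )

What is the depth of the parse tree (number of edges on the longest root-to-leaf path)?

[X [Y [Z [W ( [X [Y [Z [W c]]]] )]] ^ [Y [Z [W c]]]] :: [X [Y [Z [W c]] ^ [Y [Z [W c]] ^ [Y [Z [W c]]]]] :: [X [Y [Z [W ( [X [Y [Z [W c]]]] )]]]]]]

10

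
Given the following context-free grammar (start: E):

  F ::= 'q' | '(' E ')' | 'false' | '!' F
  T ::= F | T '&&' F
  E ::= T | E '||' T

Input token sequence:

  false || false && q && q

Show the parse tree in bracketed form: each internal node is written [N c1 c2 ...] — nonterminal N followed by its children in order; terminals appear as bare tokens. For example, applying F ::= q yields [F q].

E
E || T
T || T
F || T
false || T
false || T && F
false || T && F && F
false || F && F && F
false || false && F && F
false || false && q && F
false || false && q && q

[E [E [T [F false]]] || [T [T [T [F false]] && [F q]] && [F q]]]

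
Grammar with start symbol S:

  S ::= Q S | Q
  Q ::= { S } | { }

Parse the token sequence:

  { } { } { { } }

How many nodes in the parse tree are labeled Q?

4

[S [Q { }] [S [Q { }] [S [Q { [S [Q { }]] }]]]]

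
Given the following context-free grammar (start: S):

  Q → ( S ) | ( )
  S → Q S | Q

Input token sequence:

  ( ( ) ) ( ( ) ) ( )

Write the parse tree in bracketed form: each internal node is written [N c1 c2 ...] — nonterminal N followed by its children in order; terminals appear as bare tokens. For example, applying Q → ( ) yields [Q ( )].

[S [Q ( [S [Q ( )]] )] [S [Q ( [S [Q ( )]] )] [S [Q ( )]]]]

S
Q S
( S ) S
( Q ) S
( ( ) ) S
( ( ) ) Q S
( ( ) ) ( S ) S
( ( ) ) ( Q ) S
( ( ) ) ( ( ) ) S
( ( ) ) ( ( ) ) Q
( ( ) ) ( ( ) ) ( )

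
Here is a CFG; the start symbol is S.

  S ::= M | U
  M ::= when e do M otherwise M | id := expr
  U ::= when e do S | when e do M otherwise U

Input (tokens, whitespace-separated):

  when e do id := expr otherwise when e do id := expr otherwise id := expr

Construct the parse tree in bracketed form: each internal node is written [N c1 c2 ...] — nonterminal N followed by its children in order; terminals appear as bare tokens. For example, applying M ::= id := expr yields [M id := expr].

[S [M when e do [M id := expr] otherwise [M when e do [M id := expr] otherwise [M id := expr]]]]

S
M
when e do M otherwise M
when e do id := expr otherwise M
when e do id := expr otherwise when e do M otherwise M
when e do id := expr otherwise when e do id := expr otherwise M
when e do id := expr otherwise when e do id := expr otherwise id := expr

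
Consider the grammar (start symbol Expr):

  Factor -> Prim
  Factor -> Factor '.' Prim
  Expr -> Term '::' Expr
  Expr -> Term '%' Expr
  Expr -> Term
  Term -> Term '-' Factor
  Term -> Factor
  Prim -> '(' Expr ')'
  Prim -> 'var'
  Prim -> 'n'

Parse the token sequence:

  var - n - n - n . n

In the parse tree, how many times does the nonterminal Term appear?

[Expr [Term [Term [Term [Term [Factor [Prim var]]] - [Factor [Prim n]]] - [Factor [Prim n]]] - [Factor [Factor [Prim n]] . [Prim n]]]]

4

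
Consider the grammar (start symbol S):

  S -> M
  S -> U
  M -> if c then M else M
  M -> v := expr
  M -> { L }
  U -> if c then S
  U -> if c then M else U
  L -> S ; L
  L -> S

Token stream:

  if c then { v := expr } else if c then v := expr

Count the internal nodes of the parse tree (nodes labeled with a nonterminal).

9

[S [U if c then [M { [L [S [M v := expr]]] }] else [U if c then [S [M v := expr]]]]]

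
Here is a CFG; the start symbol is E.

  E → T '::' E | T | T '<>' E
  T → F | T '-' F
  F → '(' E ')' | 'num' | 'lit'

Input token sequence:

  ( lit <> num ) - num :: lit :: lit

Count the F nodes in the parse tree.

6

[E [T [T [F ( [E [T [F lit]] <> [E [T [F num]]]] )]] - [F num]] :: [E [T [F lit]] :: [E [T [F lit]]]]]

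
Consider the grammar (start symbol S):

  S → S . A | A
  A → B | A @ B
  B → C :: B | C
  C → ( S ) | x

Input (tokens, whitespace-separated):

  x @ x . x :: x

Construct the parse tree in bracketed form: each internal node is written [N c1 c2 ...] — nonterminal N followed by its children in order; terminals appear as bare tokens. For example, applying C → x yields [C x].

[S [S [A [A [B [C x]]] @ [B [C x]]]] . [A [B [C x] :: [B [C x]]]]]

S
S . A
A . A
A @ B . A
B @ B . A
C @ B . A
x @ B . A
x @ C . A
x @ x . A
x @ x . B
x @ x . C :: B
x @ x . x :: B
x @ x . x :: C
x @ x . x :: x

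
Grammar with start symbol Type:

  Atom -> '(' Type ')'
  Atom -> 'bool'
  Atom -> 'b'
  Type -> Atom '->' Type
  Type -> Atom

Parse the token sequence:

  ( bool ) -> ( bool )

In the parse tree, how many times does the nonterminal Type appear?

4

[Type [Atom ( [Type [Atom bool]] )] -> [Type [Atom ( [Type [Atom bool]] )]]]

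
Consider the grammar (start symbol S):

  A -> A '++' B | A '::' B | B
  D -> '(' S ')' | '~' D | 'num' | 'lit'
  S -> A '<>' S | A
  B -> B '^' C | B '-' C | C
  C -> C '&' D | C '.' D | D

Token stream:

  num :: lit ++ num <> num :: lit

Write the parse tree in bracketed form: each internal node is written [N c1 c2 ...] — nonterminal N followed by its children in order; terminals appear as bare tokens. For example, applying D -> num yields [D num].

[S [A [A [A [B [C [D num]]]] :: [B [C [D lit]]]] ++ [B [C [D num]]]] <> [S [A [A [B [C [D num]]]] :: [B [C [D lit]]]]]]

S
A <> S
A ++ B <> S
A :: B ++ B <> S
B :: B ++ B <> S
C :: B ++ B <> S
D :: B ++ B <> S
num :: B ++ B <> S
num :: C ++ B <> S
num :: D ++ B <> S
num :: lit ++ B <> S
num :: lit ++ C <> S
num :: lit ++ D <> S
num :: lit ++ num <> S
num :: lit ++ num <> A
num :: lit ++ num <> A :: B
num :: lit ++ num <> B :: B
num :: lit ++ num <> C :: B
num :: lit ++ num <> D :: B
num :: lit ++ num <> num :: B
num :: lit ++ num <> num :: C
num :: lit ++ num <> num :: D
num :: lit ++ num <> num :: lit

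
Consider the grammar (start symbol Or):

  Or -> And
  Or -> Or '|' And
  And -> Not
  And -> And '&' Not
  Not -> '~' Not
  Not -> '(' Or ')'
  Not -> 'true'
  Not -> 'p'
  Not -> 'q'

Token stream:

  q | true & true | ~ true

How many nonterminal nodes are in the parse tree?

12

[Or [Or [Or [And [Not q]]] | [And [And [Not true]] & [Not true]]] | [And [Not ~ [Not true]]]]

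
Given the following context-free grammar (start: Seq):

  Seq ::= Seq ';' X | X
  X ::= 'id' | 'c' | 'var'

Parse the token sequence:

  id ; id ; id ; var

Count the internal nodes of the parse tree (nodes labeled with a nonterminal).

[Seq [Seq [Seq [Seq [X id]] ; [X id]] ; [X id]] ; [X var]]

8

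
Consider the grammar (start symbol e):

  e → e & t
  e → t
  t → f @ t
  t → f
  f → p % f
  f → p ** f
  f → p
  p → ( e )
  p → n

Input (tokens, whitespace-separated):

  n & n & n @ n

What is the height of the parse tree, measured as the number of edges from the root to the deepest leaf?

[e [e [e [t [f [p n]]]] & [t [f [p n]]]] & [t [f [p n]] @ [t [f [p n]]]]]

6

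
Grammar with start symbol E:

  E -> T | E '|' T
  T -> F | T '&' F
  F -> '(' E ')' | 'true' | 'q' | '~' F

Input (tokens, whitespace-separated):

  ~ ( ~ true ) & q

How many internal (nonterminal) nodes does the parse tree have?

[E [T [T [F ~ [F ( [E [T [F ~ [F true]]]] )]]] & [F q]]]

10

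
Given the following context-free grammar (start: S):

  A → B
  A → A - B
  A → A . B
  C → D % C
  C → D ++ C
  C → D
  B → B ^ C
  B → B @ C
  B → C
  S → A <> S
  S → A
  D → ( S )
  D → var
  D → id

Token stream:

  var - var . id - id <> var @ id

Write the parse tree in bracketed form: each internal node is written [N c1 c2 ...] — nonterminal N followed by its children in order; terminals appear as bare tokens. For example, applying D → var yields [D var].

[S [A [A [A [A [B [C [D var]]]] - [B [C [D var]]]] . [B [C [D id]]]] - [B [C [D id]]]] <> [S [A [B [B [C [D var]]] @ [C [D id]]]]]]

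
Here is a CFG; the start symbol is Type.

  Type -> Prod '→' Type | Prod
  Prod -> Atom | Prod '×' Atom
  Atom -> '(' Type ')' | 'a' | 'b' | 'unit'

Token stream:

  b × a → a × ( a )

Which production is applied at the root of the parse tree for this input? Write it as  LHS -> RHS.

Type -> Prod '→' Type

[Type [Prod [Prod [Atom b]] × [Atom a]] → [Type [Prod [Prod [Atom a]] × [Atom ( [Type [Prod [Atom a]]] )]]]]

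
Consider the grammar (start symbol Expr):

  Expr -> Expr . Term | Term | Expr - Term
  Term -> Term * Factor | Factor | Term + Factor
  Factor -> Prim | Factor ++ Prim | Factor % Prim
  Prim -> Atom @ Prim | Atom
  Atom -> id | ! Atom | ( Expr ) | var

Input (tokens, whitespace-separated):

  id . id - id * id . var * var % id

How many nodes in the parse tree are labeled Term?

6

[Expr [Expr [Expr [Expr [Term [Factor [Prim [Atom id]]]]] . [Term [Factor [Prim [Atom id]]]]] - [Term [Term [Factor [Prim [Atom id]]]] * [Factor [Prim [Atom id]]]]] . [Term [Term [Factor [Prim [Atom var]]]] * [Factor [Factor [Prim [Atom var]]] % [Prim [Atom id]]]]]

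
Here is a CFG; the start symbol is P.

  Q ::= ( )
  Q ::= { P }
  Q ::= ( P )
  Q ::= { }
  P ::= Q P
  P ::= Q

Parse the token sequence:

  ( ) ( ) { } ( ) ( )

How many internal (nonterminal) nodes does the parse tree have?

[P [Q ( )] [P [Q ( )] [P [Q { }] [P [Q ( )] [P [Q ( )]]]]]]

10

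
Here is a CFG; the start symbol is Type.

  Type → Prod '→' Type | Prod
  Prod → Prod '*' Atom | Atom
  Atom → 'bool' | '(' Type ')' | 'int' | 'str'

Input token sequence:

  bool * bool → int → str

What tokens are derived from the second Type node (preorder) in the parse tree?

int → str

[Type [Prod [Prod [Atom bool]] * [Atom bool]] → [Type [Prod [Atom int]] → [Type [Prod [Atom str]]]]]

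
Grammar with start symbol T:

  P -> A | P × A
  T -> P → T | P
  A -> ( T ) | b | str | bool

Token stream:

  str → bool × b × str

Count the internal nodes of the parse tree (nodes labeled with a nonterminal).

[T [P [A str]] → [T [P [P [P [A bool]] × [A b]] × [A str]]]]

10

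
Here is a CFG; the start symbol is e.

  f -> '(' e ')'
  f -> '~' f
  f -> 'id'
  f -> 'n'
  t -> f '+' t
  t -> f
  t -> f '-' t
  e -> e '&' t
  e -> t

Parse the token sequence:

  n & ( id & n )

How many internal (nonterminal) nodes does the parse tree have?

12

[e [e [t [f n]]] & [t [f ( [e [e [t [f id]]] & [t [f n]]] )]]]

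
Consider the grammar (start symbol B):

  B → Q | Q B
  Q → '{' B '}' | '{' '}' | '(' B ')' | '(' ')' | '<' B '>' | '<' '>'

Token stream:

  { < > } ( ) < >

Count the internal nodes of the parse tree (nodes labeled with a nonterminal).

8

[B [Q { [B [Q < >]] }] [B [Q ( )] [B [Q < >]]]]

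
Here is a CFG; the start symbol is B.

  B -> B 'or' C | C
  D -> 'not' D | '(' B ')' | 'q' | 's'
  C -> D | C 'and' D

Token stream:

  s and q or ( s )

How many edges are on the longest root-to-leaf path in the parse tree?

6

[B [B [C [C [D s]] and [D q]]] or [C [D ( [B [C [D s]]] )]]]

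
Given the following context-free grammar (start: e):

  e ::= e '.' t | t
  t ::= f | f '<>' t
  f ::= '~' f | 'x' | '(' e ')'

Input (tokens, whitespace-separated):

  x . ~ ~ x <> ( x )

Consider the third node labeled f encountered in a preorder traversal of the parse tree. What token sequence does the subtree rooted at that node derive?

[e [e [t [f x]]] . [t [f ~ [f ~ [f x]]] <> [t [f ( [e [t [f x]]] )]]]]

~ x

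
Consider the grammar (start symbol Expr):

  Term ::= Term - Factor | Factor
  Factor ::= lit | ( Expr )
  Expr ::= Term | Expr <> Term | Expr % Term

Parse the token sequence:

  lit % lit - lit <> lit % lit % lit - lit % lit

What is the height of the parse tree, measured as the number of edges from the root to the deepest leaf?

[Expr [Expr [Expr [Expr [Expr [Expr [Term [Factor lit]]] % [Term [Term [Factor lit]] - [Factor lit]]] <> [Term [Factor lit]]] % [Term [Factor lit]]] % [Term [Term [Factor lit]] - [Factor lit]]] % [Term [Factor lit]]]

8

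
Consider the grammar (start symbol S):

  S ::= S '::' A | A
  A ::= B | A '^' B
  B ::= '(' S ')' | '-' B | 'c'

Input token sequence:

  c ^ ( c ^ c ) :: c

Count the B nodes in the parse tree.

5

[S [S [A [A [B c]] ^ [B ( [S [A [A [B c]] ^ [B c]]] )]]] :: [A [B c]]]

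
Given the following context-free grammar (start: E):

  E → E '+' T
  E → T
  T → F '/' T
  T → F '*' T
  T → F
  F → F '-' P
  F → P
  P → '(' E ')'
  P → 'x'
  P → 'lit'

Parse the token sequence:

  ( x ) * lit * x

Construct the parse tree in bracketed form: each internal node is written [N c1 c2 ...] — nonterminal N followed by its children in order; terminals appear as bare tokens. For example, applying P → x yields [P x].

E
T
F * T
P * T
( E ) * T
( T ) * T
( F ) * T
( P ) * T
( x ) * T
( x ) * F * T
( x ) * P * T
( x ) * lit * T
( x ) * lit * F
( x ) * lit * P
( x ) * lit * x

[E [T [F [P ( [E [T [F [P x]]]] )]] * [T [F [P lit]] * [T [F [P x]]]]]]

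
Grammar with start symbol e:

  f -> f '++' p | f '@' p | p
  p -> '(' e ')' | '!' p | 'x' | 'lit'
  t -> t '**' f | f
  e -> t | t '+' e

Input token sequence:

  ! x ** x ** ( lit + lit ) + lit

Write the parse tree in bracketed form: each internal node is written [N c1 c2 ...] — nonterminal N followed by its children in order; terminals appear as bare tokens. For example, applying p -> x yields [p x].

[e [t [t [t [f [p ! [p x]]]] ** [f [p x]]] ** [f [p ( [e [t [f [p lit]]] + [e [t [f [p lit]]]]] )]]] + [e [t [f [p lit]]]]]

e
t + e
t ** f + e
t ** f ** f + e
f ** f ** f + e
p ** f ** f + e
! p ** f ** f + e
! x ** f ** f + e
! x ** p ** f + e
! x ** x ** f + e
! x ** x ** p + e
! x ** x ** ( e ) + e
! x ** x ** ( t + e ) + e
! x ** x ** ( f + e ) + e
! x ** x ** ( p + e ) + e
! x ** x ** ( lit + e ) + e
! x ** x ** ( lit + t ) + e
! x ** x ** ( lit + f ) + e
! x ** x ** ( lit + p ) + e
! x ** x ** ( lit + lit ) + e
! x ** x ** ( lit + lit ) + t
! x ** x ** ( lit + lit ) + f
! x ** x ** ( lit + lit ) + p
! x ** x ** ( lit + lit ) + lit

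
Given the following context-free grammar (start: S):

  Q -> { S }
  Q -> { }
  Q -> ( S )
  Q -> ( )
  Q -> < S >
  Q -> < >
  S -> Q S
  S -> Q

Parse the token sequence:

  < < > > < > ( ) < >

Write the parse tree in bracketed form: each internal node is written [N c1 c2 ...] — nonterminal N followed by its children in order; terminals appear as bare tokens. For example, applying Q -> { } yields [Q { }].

S
Q S
< S > S
< Q > S
< < > > S
< < > > Q S
< < > > < > S
< < > > < > Q S
< < > > < > ( ) S
< < > > < > ( ) Q
< < > > < > ( ) < >

[S [Q < [S [Q < >]] >] [S [Q < >] [S [Q ( )] [S [Q < >]]]]]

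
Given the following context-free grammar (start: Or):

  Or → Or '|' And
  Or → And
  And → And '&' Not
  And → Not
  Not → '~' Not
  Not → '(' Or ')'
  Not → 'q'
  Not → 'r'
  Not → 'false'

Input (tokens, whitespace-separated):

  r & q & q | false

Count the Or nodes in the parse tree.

[Or [Or [And [And [And [Not r]] & [Not q]] & [Not q]]] | [And [Not false]]]

2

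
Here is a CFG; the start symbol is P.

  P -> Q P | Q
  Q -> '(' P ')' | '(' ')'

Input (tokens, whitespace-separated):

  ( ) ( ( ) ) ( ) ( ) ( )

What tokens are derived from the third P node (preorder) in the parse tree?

( )

[P [Q ( )] [P [Q ( [P [Q ( )]] )] [P [Q ( )] [P [Q ( )] [P [Q ( )]]]]]]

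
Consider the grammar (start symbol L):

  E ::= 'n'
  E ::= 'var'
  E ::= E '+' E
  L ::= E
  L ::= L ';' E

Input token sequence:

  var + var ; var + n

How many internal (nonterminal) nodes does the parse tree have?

8

[L [L [E [E var] + [E var]]] ; [E [E var] + [E n]]]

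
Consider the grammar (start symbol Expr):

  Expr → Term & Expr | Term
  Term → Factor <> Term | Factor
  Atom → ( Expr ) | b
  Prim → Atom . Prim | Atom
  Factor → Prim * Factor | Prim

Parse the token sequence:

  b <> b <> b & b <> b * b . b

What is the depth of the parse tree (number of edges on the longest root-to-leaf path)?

[Expr [Term [Factor [Prim [Atom b]]] <> [Term [Factor [Prim [Atom b]]] <> [Term [Factor [Prim [Atom b]]]]]] & [Expr [Term [Factor [Prim [Atom b]]] <> [Term [Factor [Prim [Atom b]] * [Factor [Prim [Atom b] . [Prim [Atom b]]]]]]]]]

9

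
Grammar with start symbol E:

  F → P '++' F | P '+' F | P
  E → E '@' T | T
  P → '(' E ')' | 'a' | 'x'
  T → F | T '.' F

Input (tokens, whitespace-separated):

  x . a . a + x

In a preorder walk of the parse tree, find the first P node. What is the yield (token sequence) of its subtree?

[E [T [T [T [F [P x]]] . [F [P a]]] . [F [P a] + [F [P x]]]]]

x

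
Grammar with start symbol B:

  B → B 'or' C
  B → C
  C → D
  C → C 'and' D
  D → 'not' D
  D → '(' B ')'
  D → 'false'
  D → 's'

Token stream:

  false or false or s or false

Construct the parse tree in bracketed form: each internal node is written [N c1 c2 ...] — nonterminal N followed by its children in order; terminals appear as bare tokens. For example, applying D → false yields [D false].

[B [B [B [B [C [D false]]] or [C [D false]]] or [C [D s]]] or [C [D false]]]

B
B or C
B or C or C
B or C or C or C
C or C or C or C
D or C or C or C
false or C or C or C
false or D or C or C
false or false or C or C
false or false or D or C
false or false or s or C
false or false or s or D
false or false or s or false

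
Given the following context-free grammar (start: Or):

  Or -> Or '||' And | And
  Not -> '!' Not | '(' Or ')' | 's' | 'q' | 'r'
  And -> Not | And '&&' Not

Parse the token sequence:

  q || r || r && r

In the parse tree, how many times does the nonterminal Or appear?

3

[Or [Or [Or [And [Not q]]] || [And [Not r]]] || [And [And [Not r]] && [Not r]]]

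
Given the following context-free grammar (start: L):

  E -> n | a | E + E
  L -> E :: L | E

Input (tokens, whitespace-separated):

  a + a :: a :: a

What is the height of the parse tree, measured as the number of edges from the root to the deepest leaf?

4

[L [E [E a] + [E a]] :: [L [E a] :: [L [E a]]]]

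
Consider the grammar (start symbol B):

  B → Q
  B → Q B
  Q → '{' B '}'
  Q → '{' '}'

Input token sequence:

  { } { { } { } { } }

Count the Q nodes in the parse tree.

5

[B [Q { }] [B [Q { [B [Q { }] [B [Q { }] [B [Q { }]]]] }]]]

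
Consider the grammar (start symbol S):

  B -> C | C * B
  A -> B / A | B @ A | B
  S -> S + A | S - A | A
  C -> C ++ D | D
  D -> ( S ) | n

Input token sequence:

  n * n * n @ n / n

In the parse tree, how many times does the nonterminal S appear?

1

[S [A [B [C [D n]] * [B [C [D n]] * [B [C [D n]]]]] @ [A [B [C [D n]]] / [A [B [C [D n]]]]]]]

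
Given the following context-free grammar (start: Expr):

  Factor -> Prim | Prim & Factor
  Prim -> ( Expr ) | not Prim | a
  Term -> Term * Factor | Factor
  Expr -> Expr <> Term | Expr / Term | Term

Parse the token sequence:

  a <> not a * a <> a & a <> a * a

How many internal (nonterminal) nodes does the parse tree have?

25

[Expr [Expr [Expr [Expr [Term [Factor [Prim a]]]] <> [Term [Term [Factor [Prim not [Prim a]]]] * [Factor [Prim a]]]] <> [Term [Factor [Prim a] & [Factor [Prim a]]]]] <> [Term [Term [Factor [Prim a]]] * [Factor [Prim a]]]]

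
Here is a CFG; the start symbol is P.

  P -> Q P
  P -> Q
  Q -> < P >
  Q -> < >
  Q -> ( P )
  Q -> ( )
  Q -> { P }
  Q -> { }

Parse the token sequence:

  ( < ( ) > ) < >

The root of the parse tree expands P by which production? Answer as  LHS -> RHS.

[P [Q ( [P [Q < [P [Q ( )]] >]] )] [P [Q < >]]]

P -> Q P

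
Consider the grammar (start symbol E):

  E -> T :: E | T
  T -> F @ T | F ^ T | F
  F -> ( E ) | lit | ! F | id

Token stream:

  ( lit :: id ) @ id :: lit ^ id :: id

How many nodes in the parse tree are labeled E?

5

[E [T [F ( [E [T [F lit]] :: [E [T [F id]]]] )] @ [T [F id]]] :: [E [T [F lit] ^ [T [F id]]] :: [E [T [F id]]]]]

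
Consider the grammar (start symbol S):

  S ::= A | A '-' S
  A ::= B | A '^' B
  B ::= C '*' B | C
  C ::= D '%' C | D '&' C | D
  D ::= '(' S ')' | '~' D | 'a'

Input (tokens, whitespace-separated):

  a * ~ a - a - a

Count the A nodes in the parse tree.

[S [A [B [C [D a]] * [B [C [D ~ [D a]]]]]] - [S [A [B [C [D a]]]] - [S [A [B [C [D a]]]]]]]

3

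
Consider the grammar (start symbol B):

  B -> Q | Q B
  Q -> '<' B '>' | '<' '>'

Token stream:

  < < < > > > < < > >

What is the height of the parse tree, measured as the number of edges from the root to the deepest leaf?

[B [Q < [B [Q < [B [Q < >]] >]] >] [B [Q < [B [Q < >]] >]]]

6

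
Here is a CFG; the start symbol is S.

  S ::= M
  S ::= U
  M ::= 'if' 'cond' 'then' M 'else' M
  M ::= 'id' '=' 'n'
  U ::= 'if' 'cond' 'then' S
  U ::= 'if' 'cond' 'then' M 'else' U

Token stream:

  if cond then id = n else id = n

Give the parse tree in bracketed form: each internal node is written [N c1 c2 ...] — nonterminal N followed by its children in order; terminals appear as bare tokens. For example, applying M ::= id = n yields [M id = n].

[S [M if cond then [M id = n] else [M id = n]]]

S
M
if cond then M else M
if cond then id = n else M
if cond then id = n else id = n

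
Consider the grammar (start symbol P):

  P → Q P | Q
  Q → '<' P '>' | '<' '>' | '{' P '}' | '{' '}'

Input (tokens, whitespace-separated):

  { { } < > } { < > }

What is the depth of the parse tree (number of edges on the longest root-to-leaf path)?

5

[P [Q { [P [Q { }] [P [Q < >]]] }] [P [Q { [P [Q < >]] }]]]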